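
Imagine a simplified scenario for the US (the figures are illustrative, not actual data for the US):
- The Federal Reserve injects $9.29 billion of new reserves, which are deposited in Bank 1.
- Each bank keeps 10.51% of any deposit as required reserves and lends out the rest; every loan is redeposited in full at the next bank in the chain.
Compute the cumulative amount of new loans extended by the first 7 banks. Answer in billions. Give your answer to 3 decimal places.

Bank i lends (1 − rr)^i of the original deposit: Bank 1 lends 9.29·0.8949 ≈ 8.3136, Bank 2 lends 9.29·0.8949² ≈ 7.4399, and so on.
Summing a geometric series: total = 9.29·[0.8949·(1 − 0.8949^7) / (1 − 0.8949)] ≈ 42.7432 billion.

$42.743 billion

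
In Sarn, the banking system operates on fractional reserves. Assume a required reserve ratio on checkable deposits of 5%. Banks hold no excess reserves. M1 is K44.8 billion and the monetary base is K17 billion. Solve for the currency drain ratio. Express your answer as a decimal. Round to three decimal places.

0.531

Using m = M/MB = 44.8/17 ≈ 2.635294. From m = (1 + c)/(c + rr + e), rearranging gives 1 + c = m·(c + rr + e), so c·(1 − m) = m·(rr + e) − 1.
Hence c = [m·(rr + e) − 1]/(1 − m) = [2.635294 × (0.05 + 0) − 1] / (1 − 2.635294) ≈ 0.530935.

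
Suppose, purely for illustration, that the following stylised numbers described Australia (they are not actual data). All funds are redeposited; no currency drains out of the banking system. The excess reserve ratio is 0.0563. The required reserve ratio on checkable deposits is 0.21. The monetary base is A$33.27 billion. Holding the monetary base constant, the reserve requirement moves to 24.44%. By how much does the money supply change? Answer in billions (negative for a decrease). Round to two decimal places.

Initially m₁ = 1 / (0.21 + 0.0563) ≈ 3.75516, so M₁ = 3.75516 × 33.27 ≈ 124.9342 billion.
After the change m₂ = 1 / (0.2444 + 0.0563) ≈ 3.32557, so M₂ = 3.32557 × 33.27 ≈ 110.6417 billion.
ΔM = M₂ − M₁ = 110.6417 − 124.9342 = -14.2925 billion.

-14.29 billion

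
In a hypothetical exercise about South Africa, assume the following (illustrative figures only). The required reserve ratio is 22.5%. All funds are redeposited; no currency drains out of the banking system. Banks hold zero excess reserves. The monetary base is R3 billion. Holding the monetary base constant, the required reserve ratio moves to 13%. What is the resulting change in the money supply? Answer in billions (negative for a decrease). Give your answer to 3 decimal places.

Initially m₁ = 1 / (0.225) ≈ 4.44444, so M₁ = 4.44444 × 3 ≈ 13.3333 billion.
After the change m₂ = 1 / (0.13) ≈ 7.69231, so M₂ = 7.69231 × 3 ≈ 23.0769 billion.
ΔM = M₂ − M₁ = 23.0769 − 13.3333 = 9.7436 billion.

R9.744 billion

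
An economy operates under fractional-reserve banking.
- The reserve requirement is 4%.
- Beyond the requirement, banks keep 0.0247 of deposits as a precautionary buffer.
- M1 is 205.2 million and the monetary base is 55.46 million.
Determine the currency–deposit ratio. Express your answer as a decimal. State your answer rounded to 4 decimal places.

0.2817

Using m = M/MB = 205.2/55.46 ≈ 3.699964. From m = (1 + c)/(c + rr + e), rearranging gives 1 + c = m·(c + rr + e), so c·(1 − m) = m·(rr + e) − 1.
Hence c = [m·(rr + e) − 1]/(1 − m) = [3.699964 × (0.04 + 0.0247) − 1] / (1 − 3.699964) ≈ 0.281712.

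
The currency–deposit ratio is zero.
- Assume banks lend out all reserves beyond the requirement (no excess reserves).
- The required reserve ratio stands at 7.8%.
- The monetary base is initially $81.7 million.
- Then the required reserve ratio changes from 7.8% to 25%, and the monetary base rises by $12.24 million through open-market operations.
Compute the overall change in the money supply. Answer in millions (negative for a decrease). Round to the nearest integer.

Before: m₁ = 1 / (0.078) ≈ 12.8205, MB₁ = 81.7, so M₁ = 12.8205 × 81.7 ≈ 1047.4348 million.
After: m₂ = 1 / (0.25) = 4, MB₂ = 81.7 + 12.24 = 93.94, so M₂ = 4 × 93.94 = 375.76 million.
ΔM = M₂ − M₁ = 375.76 − 1047.4348 = -671.6748 million.

-672 million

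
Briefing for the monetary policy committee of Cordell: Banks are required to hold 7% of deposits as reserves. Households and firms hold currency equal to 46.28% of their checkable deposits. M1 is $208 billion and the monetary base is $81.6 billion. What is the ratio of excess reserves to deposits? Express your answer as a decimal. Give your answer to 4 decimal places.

0.0411

Using m = M/MB = 208/81.6 ≈ 2.549020. Since m = (1 + c)/(c + rr + e), the denominator satisfies c + rr + e = (1 + c)/m = (1 + 0.4628) / 2.549020 ≈ 0.573868.
With c = 0.4628 and rr = 0.07, the ratio of excess reserves to deposits is 0.573868 − 0.4628 − 0.07 = 0.041068.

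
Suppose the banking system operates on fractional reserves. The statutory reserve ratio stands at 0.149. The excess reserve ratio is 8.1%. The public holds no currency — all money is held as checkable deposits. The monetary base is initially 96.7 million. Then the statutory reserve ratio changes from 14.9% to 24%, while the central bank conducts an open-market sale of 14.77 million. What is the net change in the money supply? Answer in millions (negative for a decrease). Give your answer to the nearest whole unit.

Before: m₁ = 1 / (0.149 + 0.081) ≈ 4.3478, MB₁ = 96.7, so M₁ = 4.3478 × 96.7 ≈ 420.4323 million.
After: m₂ = 1 / (0.24 + 0.081) ≈ 3.1153, MB₂ = 96.7 − 14.77 = 81.93, so M₂ = 3.1153 × 81.93 ≈ 255.2365 million.
ΔM = M₂ − M₁ = 255.2365 − 420.4323 = -165.1958 million.

-165 million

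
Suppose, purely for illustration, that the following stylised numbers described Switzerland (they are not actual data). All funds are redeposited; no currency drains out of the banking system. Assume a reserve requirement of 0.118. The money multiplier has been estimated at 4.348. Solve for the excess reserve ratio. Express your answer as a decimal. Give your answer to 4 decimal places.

0.1120

Using m = 4.348. Since m = (1 + c)/(c + rr + e), the denominator satisfies c + rr + e = (1 + c)/m = (1 + 0) / 4.348 ≈ 0.229991.
With c = 0 and rr = 0.118, the excess reserve ratio is 0.229991 − 0 − 0.118 = 0.111991.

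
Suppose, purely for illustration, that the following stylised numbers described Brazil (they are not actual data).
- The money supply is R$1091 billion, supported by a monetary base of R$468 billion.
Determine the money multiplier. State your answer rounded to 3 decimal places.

2.331

The money multiplier is m = M / MB = 1091 / 468 ≈ 2.33120.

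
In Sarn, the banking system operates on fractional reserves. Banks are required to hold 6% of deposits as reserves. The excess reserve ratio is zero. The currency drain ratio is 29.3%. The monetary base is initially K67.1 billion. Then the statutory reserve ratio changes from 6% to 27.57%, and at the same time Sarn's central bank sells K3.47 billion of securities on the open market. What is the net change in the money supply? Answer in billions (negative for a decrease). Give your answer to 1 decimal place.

-101.1 billion

Before: m₁ = (1 + 0.293) / (0.06 + 0.293) ≈ 3.6629, MB₁ = 67.1, so M₁ = 3.6629 × 67.1 ≈ 245.7806 billion.
After: m₂ = (1 + 0.293) / (0.2757 + 0.293) ≈ 2.2736, MB₂ = 67.1 − 3.47 = 63.63, so M₂ = 2.2736 × 63.63 ≈ 144.6692 billion.
ΔM = M₂ − M₁ = 144.6692 − 245.7806 = -101.1114 billion.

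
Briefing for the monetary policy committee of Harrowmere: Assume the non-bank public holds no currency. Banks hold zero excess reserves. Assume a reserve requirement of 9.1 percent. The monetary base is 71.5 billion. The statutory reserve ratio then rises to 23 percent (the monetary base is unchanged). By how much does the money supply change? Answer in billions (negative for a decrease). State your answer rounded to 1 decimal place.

-474.8 billion

Initially m₁ = 1 / (0.091) ≈ 10.9890, so M₁ = 10.9890 × 71.5 = 785.7135 billion.
After the change m₂ = 1 / (0.23) ≈ 4.3478, so M₂ = 4.3478 × 71.5 = 310.8677 billion.
ΔM = M₂ − M₁ = 310.8677 − 785.7135 = -474.8458 billion.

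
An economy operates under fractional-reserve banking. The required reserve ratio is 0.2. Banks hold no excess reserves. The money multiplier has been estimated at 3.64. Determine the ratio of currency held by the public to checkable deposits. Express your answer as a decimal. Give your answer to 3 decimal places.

Using m = 3.64. From m = (1 + c)/(c + rr + e), rearranging gives 1 + c = m·(c + rr + e), so c·(1 − m) = m·(rr + e) − 1.
Hence c = [m·(rr + e) − 1]/(1 − m) = [3.64 × (0.2 + 0) − 1] / (1 − 3.64) ≈ 0.103030.

0.103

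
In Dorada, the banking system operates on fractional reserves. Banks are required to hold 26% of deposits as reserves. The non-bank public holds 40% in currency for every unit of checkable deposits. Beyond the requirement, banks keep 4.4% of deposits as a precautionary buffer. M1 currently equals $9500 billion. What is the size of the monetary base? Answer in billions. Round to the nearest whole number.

$4777 billion

The money multiplier is m = (1 + c) / (rr + e + c) = (1 + 0.4) / (0.26 + 0.044 + 0.4) ≈ 1.98864.
MB = M / m = 9500 / 1.98864 ≈ 4777.1341 billion.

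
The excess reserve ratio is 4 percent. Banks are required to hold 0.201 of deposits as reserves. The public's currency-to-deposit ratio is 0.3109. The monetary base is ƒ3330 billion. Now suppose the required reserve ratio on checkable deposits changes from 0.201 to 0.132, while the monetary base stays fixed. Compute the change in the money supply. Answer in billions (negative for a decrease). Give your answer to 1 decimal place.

Initially m₁ = (1 + 0.3109) / (0.201 + 0.04 + 0.3109) ≈ 2.375249, so M₁ = 2.375249 × 3330 ≈ 7909.5792 billion.
After the change m₂ = (1 + 0.3109) / (0.132 + 0.04 + 0.3109) ≈ 2.714641, so M₂ = 2.714641 × 3330 ≈ 9039.7545 billion.
ΔM = M₂ − M₁ = 9039.7545 − 7909.5792 = 1130.1753 billion.

ƒ1130.2 billion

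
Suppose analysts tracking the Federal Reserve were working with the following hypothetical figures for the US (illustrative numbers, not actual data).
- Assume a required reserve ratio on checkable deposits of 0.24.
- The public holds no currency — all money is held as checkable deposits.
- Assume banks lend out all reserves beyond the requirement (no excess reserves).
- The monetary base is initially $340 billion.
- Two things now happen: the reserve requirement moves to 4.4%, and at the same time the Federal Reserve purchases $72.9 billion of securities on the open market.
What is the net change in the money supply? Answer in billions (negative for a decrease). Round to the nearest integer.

Before: m₁ = 1 / (0.24) ≈ 4.1667, MB₁ = 340, so M₁ = 4.1667 × 340 = 1416.678 billion.
After: m₂ = 1 / (0.044) ≈ 22.7273, MB₂ = 340 + 72.9 = 412.9, so M₂ = 22.7273 × 412.9 ≈ 9384.1022 billion.
ΔM = M₂ − M₁ = 9384.1022 − 1416.678 = 7967.4242 billion.

$7967 billion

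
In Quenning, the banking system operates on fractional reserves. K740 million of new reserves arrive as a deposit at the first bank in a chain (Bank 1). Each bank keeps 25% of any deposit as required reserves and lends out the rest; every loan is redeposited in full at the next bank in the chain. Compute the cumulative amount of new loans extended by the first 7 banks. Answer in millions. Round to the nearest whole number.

K1924 million

Bank i lends (1 − rr)^i of the original deposit: Bank 1 lends 740·0.7500 = 555.0000, Bank 2 lends 740·0.7500² = 416.2500, and so on.
Summing a geometric series: total = 740·[0.7500·(1 − 0.7500^7) / (1 − 0.7500)] ≈ 1923.6658 million.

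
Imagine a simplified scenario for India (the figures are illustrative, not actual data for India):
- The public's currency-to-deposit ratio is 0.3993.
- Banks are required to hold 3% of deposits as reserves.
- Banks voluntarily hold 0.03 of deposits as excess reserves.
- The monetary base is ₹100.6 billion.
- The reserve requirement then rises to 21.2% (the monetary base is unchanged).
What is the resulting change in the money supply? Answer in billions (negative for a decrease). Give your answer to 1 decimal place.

Initially m₁ = (1 + 0.3993) / (0.03 + 0.03 + 0.3993) ≈ 3.04659, so M₁ = 3.04659 × 100.6 ≈ 306.487 billion.
After the change m₂ = (1 + 0.3993) / (0.212 + 0.03 + 0.3993) ≈ 2.18197, so M₂ = 2.18197 × 100.6 ≈ 219.5062 billion.
ΔM = M₂ − M₁ = 219.5062 − 306.487 = -86.9808 billion.

-87.0 billion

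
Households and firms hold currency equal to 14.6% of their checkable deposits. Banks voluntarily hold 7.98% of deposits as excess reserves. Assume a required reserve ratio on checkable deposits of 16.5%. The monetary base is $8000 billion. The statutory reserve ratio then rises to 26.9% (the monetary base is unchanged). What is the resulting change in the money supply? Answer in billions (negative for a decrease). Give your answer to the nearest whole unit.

-4931 billion

Initially m₁ = (1 + 0.146) / (0.165 + 0.0798 + 0.146) ≈ 2.93245, so M₁ = 2.93245 × 8000 = 23459.6 billion.
After the change m₂ = (1 + 0.146) / (0.269 + 0.0798 + 0.146) ≈ 2.31609, so M₂ = 2.31609 × 8000 = 18528.72 billion.
ΔM = M₂ − M₁ = 18528.72 − 23459.6 = -4930.88 billion.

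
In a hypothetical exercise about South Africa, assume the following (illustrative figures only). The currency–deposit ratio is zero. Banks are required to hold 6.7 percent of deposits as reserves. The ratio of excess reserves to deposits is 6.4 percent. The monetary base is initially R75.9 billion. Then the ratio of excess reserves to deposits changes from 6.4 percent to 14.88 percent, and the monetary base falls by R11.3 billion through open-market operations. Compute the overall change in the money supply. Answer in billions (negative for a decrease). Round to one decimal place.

Before: m₁ = 1 / (0.067 + 0.064) ≈ 7.6336, MB₁ = 75.9, so M₁ = 7.6336 × 75.9 ≈ 579.3902 billion.
After: m₂ = 1 / (0.067 + 0.1488) ≈ 4.6339, MB₂ = 75.9 − 11.3 = 64.6, so M₂ = 4.6339 × 64.6 ≈ 299.3499 billion.
ΔM = M₂ − M₁ = 299.3499 − 579.3902 = -280.0403 billion.

-280.0 billion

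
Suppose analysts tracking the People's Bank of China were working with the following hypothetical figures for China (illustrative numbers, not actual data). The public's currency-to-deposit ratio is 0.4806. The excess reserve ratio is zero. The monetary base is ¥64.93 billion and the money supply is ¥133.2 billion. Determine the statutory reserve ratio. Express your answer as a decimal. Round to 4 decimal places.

0.2411

Using m = M/MB = 133.2/64.93 ≈ 2.051440. Since m = (1 + c)/(c + rr + e), the denominator satisfies c + rr + e = (1 + c)/m = (1 + 0.4806) / 2.051440 ≈ 0.721737.
With c = 0.4806 and e = 0, the statutory reserve ratio is 0.721737 − 0.4806 − 0 = 0.241137.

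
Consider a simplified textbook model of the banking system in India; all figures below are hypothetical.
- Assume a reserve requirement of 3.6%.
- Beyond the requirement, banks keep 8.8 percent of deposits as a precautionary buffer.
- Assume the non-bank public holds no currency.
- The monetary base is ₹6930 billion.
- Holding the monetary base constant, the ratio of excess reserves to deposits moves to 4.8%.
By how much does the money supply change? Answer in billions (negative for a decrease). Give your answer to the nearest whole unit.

Initially m₁ = 1 / (0.036 + 0.088) ≈ 8.06452, so M₁ = 8.06452 × 6930 = 55887.1236 billion.
After the change m₂ = 1 / (0.036 + 0.048) ≈ 11.90476, so M₂ = 11.90476 × 6930 = 82499.9868 billion.
ΔM = M₂ − M₁ = 82499.9868 − 55887.1236 = 26612.8632 billion.

₹26613 billion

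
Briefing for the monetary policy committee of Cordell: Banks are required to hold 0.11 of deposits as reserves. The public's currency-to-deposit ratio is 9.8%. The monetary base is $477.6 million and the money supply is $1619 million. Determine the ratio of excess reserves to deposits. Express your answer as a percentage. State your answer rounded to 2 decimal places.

11.59%

Using m = M/MB = 1619/477.6 ≈ 3.389866. Since m = (1 + c)/(c + rr + e), the denominator satisfies c + rr + e = (1 + c)/m = (1 + 0.098) / 3.389866 ≈ 0.323907.
With c = 0.098 and rr = 0.11, the ratio of excess reserves to deposits is 0.323907 − 0.098 − 0.11 = 0.115907.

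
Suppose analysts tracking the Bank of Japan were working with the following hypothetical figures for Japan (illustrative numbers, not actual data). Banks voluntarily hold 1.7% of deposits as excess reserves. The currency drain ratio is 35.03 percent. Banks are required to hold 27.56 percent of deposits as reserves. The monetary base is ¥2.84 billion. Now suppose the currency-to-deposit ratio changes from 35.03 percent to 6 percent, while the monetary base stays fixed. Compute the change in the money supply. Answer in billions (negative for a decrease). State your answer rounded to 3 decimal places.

¥2.573 billion

Initially m₁ = (1 + 0.3503) / (0.2756 + 0.017 + 0.3503) ≈ 2.10033, so M₁ = 2.10033 × 2.84 ≈ 5.9649 billion.
After the change m₂ = (1 + 0.06) / (0.2756 + 0.017 + 0.06) ≈ 3.00624, so M₂ = 3.00624 × 2.84 ≈ 8.5377 billion.
ΔM = M₂ − M₁ = 8.5377 − 5.9649 = 2.5728 billion.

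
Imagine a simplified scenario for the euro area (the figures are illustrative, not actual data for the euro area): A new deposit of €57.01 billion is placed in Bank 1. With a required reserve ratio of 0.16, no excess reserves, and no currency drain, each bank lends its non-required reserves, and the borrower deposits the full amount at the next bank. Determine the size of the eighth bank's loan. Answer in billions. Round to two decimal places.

€14.13 billion

Each bank lends a fraction (1 − rr) = 0.8400 of the deposit it receives, so Bank 8 receives 57.01·0.8400^7 and lends 57.01·0.8400^8 ≈ 14.1314 billion.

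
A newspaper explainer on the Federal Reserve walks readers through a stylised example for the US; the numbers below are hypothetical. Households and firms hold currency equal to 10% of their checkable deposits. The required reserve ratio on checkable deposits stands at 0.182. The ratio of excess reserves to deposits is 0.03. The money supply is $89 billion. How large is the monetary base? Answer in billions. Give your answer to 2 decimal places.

The money multiplier is m = (1 + c) / (rr + e + c) = (1 + 0.1) / (0.182 + 0.03 + 0.1) ≈ 3.52564.
MB = M / m = 89 / 3.52564 ≈ 25.2436 billion.

$25.24 billion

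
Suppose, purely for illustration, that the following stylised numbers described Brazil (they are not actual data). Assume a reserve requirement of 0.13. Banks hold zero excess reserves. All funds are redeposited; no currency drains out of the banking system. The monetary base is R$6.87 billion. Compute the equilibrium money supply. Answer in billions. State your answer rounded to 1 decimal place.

R$52.8 billion

With no currency drain or excess reserves, the money multiplier is m = 1/rr = 1/0.13 ≈ 7.6923.
Money supply M = m × MB = 7.6923 × 6.87 ≈ 52.8461 billion.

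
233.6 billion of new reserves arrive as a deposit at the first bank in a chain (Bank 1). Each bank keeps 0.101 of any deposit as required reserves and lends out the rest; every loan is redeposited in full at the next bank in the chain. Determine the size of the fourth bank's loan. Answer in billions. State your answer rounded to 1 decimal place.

Each bank lends a fraction (1 − rr) = 0.8990 of the deposit it receives, so Bank 4 receives 233.6·0.8990^3 and lends 233.6·0.8990^4 ≈ 152.5849 billion.

152.6 billion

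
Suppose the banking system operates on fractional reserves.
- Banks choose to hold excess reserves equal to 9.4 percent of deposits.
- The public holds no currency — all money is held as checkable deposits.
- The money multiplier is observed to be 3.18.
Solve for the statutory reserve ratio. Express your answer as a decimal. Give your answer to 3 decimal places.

Using m = 3.18. Since m = (1 + c)/(c + rr + e), the denominator satisfies c + rr + e = (1 + c)/m = (1 + 0) / 3.18 ≈ 0.314465.
With c = 0 and e = 0.094, the statutory reserve ratio is 0.314465 − 0 − 0.094 = 0.220465.

0.220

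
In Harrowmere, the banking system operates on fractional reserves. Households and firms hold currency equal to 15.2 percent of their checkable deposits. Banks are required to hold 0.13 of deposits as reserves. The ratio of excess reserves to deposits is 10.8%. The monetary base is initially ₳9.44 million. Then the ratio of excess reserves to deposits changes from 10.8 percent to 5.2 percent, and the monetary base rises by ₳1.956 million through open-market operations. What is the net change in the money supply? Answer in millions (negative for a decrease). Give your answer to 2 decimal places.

Before: m₁ = (1 + 0.152) / (0.13 + 0.108 + 0.152) ≈ 2.95385, MB₁ = 9.44, so M₁ = 2.95385 × 9.44 ≈ 27.8843 million.
After: m₂ = (1 + 0.152) / (0.13 + 0.052 + 0.152) ≈ 3.44910, MB₂ = 9.44 + 1.956 = 11.396, so M₂ = 3.44910 × 11.396 ≈ 39.3059 million.
ΔM = M₂ − M₁ = 39.3059 − 27.8843 = 11.4216 million.

₳11.42 million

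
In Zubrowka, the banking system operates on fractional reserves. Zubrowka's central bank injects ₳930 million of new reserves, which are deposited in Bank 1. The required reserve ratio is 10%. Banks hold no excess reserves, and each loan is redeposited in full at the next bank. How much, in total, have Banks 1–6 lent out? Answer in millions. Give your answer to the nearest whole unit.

₳3922 million

Bank i lends (1 − rr)^i of the original deposit: Bank 1 lends 930·0.9000 = 837.0000, Bank 2 lends 930·0.9000² = 753.3000, and so on.
Summing a geometric series: total = 930·[0.9000·(1 − 0.9000^6) / (1 − 0.9000)] ≈ 3921.8388 million.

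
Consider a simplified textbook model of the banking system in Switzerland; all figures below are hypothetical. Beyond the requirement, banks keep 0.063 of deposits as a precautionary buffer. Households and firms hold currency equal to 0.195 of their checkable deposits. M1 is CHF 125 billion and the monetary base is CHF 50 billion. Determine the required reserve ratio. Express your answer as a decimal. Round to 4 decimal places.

Using m = M/MB = 125/50 = 2.500000. Since m = (1 + c)/(c + rr + e), the denominator satisfies c + rr + e = (1 + c)/m = (1 + 0.195) / 2.500000 = 0.478000.
With c = 0.195 and e = 0.063, the required reserve ratio is 0.478000 − 0.195 − 0.063 = 0.22.

0.2200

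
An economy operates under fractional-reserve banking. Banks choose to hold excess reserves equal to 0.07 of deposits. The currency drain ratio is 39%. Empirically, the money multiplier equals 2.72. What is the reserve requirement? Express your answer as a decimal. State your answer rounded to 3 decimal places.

0.051

Using m = 2.72. Since m = (1 + c)/(c + rr + e), the denominator satisfies c + rr + e = (1 + c)/m = (1 + 0.39) / 2.72 ≈ 0.511029.
With c = 0.39 and e = 0.07, the reserve requirement is 0.511029 − 0.39 − 0.07 = 0.051029.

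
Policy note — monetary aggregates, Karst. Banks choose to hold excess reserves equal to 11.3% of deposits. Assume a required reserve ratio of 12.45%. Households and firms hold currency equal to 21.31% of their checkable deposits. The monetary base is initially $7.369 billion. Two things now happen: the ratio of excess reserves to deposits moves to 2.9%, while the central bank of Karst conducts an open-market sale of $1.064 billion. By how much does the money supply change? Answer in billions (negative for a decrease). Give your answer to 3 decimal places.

Before: m₁ = (1 + 0.2131) / (0.1245 + 0.113 + 0.2131) ≈ 2.69219, MB₁ = 7.369, so M₁ = 2.69219 × 7.369 ≈ 19.8387 billion.
After: m₂ = (1 + 0.2131) / (0.1245 + 0.029 + 0.2131) ≈ 3.30906, MB₂ = 7.369 − 1.064 = 6.305, so M₂ = 3.30906 × 6.305 ≈ 20.8636 billion.
ΔM = M₂ − M₁ = 20.8636 − 19.8387 = 1.0249 billion.

$1.025 billion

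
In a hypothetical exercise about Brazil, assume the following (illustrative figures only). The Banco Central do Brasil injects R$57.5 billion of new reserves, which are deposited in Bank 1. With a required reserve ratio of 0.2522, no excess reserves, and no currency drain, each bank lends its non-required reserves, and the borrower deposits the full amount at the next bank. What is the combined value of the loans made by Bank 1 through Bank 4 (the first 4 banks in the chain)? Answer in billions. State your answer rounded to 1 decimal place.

Bank i lends (1 − rr)^i of the original deposit: Bank 1 lends 57.5·0.7478 = 42.9985, Bank 2 lends 57.5·0.7478² ≈ 32.1543, and so on.
Summing a geometric series: total = 57.5·[0.7478·(1 − 0.7478^4) / (1 − 0.7478)] ≈ 117.1786 billion.

R$117.2 billion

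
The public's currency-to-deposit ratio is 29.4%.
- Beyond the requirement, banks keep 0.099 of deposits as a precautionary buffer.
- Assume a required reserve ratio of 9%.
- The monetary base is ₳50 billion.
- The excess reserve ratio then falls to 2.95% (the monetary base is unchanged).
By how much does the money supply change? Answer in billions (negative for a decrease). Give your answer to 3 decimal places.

Initially m₁ = (1 + 0.294) / (0.09 + 0.099 + 0.294) ≈ 2.679089, so M₁ = 2.679089 × 50 ≈ 133.9544 billion.
After the change m₂ = (1 + 0.294) / (0.09 + 0.0295 + 0.294) ≈ 3.129383, so M₂ = 3.129383 × 50 ≈ 156.4691 billion.
ΔM = M₂ − M₁ = 156.4691 − 133.9544 = 22.5147 billion.

₳22.515 billion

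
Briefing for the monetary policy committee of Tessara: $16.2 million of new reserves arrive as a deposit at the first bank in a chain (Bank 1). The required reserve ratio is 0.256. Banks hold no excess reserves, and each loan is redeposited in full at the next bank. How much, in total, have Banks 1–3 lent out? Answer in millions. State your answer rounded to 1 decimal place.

$27.7 million

Bank i lends (1 − rr)^i of the original deposit: Bank 1 lends 16.2·0.7440 = 12.0528, Bank 2 lends 16.2·0.7440² ≈ 8.9673, and so on.
Summing a geometric series: total = 16.2·[0.7440·(1 − 0.7440^3) / (1 − 0.7440)] ≈ 27.6917 million.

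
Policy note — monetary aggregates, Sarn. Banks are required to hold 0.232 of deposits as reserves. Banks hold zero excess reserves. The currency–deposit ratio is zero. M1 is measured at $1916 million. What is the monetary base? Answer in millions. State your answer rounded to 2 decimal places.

$444.51 million

With no currency drain and no excess reserves, the money multiplier is m = 1/rr = 1/0.232 ≈ 4.3103448.
The monetary base is MB = M / m = 1916 / 4.3103448 ≈ 444.512 million.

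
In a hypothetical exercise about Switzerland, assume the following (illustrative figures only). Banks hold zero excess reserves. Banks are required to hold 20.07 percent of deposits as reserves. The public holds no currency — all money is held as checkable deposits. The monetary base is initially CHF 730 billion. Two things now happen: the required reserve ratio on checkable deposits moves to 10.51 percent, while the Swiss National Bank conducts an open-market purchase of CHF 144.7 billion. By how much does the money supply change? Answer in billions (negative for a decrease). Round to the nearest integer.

CHF 4685 billion

Before: m₁ = 1 / (0.2007) ≈ 4.9826, MB₁ = 730, so M₁ = 4.9826 × 730 = 3637.298 billion.
After: m₂ = 1 / (0.1051) ≈ 9.5147, MB₂ = 730 + 144.7 = 874.7, so M₂ = 9.5147 × 874.7 ≈ 8322.5081 billion.
ΔM = M₂ − M₁ = 8322.5081 − 3637.298 = 4685.2101 billion.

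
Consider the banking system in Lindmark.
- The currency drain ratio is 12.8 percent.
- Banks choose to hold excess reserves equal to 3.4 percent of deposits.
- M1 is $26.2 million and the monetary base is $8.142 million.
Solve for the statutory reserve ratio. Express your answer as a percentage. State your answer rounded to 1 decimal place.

Using m = M/MB = 26.2/8.142 ≈ 3.217883. Since m = (1 + c)/(c + rr + e), the denominator satisfies c + rr + e = (1 + c)/m = (1 + 0.128) / 3.217883 ≈ 0.350541.
With c = 0.128 and e = 0.034, the statutory reserve ratio is 0.350541 − 0.128 − 0.034 = 0.188541.

18.9%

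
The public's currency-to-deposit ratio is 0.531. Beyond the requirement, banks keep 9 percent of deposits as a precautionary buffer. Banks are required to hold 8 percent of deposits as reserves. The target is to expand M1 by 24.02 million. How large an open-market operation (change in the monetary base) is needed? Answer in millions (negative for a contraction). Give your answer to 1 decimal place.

The money multiplier is m = (1 + c) / (rr + e + c) = (1 + 0.531) / (0.08 + 0.09 + 0.531) ≈ 2.1840.
ΔMB = ΔM / m = (+24.02) / 2.1840 ≈ 10.9982 million.

11.0 million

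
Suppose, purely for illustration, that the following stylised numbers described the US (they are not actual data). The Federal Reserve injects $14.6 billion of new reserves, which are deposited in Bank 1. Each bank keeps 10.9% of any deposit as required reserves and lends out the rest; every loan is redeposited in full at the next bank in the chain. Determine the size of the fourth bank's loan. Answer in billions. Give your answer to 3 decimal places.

Each bank lends a fraction (1 − rr) = 0.8910 of the deposit it receives, so Bank 4 receives 14.6·0.8910^3 and lends 14.6·0.8910^4 ≈ 9.2016 billion.

$9.202 billion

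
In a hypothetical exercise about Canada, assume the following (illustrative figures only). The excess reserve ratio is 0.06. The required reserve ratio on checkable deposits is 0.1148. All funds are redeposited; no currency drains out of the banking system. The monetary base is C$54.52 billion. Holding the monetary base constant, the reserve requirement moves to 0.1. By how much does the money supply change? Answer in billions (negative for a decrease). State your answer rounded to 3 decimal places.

Initially m₁ = 1 / (0.1148 + 0.06) ≈ 5.720824, so M₁ = 5.720824 × 54.52 ≈ 311.8993 billion.
After the change m₂ = 1 / (0.1 + 0.06) = 6.25, so M₂ = 6.25 × 54.52 = 340.75 billion.
ΔM = M₂ − M₁ = 340.75 − 311.8993 = 28.8507 billion.

C$28.851 billion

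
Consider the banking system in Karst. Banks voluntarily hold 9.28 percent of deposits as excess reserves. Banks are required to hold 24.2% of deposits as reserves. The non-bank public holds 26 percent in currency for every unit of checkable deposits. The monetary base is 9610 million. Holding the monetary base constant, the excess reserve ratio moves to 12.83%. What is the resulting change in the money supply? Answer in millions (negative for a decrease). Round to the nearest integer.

-1147 million

Initially m₁ = (1 + 0.26) / (0.242 + 0.0928 + 0.26) ≈ 2.11836, so M₁ = 2.11836 × 9610 = 20357.4396 million.
After the change m₂ = (1 + 0.26) / (0.242 + 0.1283 + 0.26) ≈ 1.99905, so M₂ = 1.99905 × 9610 = 19210.8705 million.
ΔM = M₂ − M₁ = 19210.8705 − 20357.4396 = -1146.5691 million.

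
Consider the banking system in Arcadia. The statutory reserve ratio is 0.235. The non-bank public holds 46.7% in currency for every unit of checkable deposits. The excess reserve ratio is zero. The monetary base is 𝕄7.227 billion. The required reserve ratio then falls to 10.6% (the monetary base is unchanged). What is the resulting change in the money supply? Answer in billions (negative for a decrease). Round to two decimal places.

𝕄3.40 billion

Initially m₁ = (1 + 0.467) / (0.235 + 0.467) ≈ 2.0897, so M₁ = 2.0897 × 7.227 ≈ 15.1023 billion.
After the change m₂ = (1 + 0.467) / (0.106 + 0.467) ≈ 2.5602, so M₂ = 2.5602 × 7.227 ≈ 18.5026 billion.
ΔM = M₂ − M₁ = 18.5026 − 15.1023 = 3.4003 billion.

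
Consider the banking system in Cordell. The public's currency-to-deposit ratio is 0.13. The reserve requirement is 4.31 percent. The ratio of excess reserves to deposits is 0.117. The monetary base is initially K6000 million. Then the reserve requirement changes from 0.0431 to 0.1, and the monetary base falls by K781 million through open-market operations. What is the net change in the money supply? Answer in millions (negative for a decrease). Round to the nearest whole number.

-6376 million

Before: m₁ = (1 + 0.13) / (0.0431 + 0.117 + 0.13) ≈ 3.89521, MB₁ = 6000, so M₁ = 3.89521 × 6000 = 23371.26 million.
After: m₂ = (1 + 0.13) / (0.1 + 0.117 + 0.13) ≈ 3.25648, MB₂ = 6000 − 781 = 5219, so M₂ = 3.25648 × 5219 ≈ 16995.5691 million.
ΔM = M₂ − M₁ = 16995.5691 − 23371.26 = -6375.6909 million.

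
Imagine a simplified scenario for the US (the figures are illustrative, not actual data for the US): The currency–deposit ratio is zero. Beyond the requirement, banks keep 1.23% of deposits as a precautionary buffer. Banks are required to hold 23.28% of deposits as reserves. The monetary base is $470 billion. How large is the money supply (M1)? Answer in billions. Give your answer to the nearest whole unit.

$1918 billion

The money multiplier is m = 1 / (rr + e) = 1 / (0.2328 + 0.0123) ≈ 4.08.
So M = m × MB = 4.08 × 470 = 1917.6 billion.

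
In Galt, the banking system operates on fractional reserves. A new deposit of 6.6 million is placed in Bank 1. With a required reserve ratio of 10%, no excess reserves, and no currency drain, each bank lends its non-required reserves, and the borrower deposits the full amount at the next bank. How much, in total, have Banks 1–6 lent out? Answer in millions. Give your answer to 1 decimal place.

Bank i lends (1 − rr)^i of the original deposit: Bank 1 lends 6.6·0.9000 = 5.9400, Bank 2 lends 6.6·0.9000² = 5.3460, and so on.
Summing a geometric series: total = 6.6·[0.9000·(1 − 0.9000^6) / (1 − 0.9000)] ≈ 27.8324 million.

27.8 million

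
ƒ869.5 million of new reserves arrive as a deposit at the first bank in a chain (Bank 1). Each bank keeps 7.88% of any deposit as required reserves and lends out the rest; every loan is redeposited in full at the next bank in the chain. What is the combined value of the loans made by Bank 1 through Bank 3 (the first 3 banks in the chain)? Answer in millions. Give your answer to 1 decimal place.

Bank i lends (1 − rr)^i of the original deposit: Bank 1 lends 869.5·0.9212 = 800.9834, Bank 2 lends 869.5·0.9212² ≈ 737.8659, and so on.
Summing a geometric series: total = 869.5·[0.9212·(1 − 0.9212^3) / (1 − 0.9212)] ≈ 2218.5714 million.

ƒ2218.6 million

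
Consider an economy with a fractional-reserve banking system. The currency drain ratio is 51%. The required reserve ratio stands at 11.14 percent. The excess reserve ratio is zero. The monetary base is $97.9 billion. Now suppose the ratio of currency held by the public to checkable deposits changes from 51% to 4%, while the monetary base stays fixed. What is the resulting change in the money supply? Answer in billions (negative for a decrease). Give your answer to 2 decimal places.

Initially m₁ = (1 + 0.51) / (0.1114 + 0.51) ≈ 2.43, so M₁ = 2.43 × 97.9 = 237.897 billion.
After the change m₂ = (1 + 0.04) / (0.1114 + 0.04) ≈ 6.86922, so M₂ = 6.86922 × 97.9 ≈ 672.4966 billion.
ΔM = M₂ − M₁ = 672.4966 − 237.897 = 434.5996 billion.

$434.60 billion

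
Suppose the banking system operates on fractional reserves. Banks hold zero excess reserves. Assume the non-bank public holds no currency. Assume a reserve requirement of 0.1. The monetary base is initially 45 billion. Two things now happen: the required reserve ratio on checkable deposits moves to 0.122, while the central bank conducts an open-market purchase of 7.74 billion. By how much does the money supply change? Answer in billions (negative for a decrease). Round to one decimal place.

Before: m₁ = 1 / (0.1) = 10, MB₁ = 45, so M₁ = 10 × 45 = 450 billion.
After: m₂ = 1 / (0.122) ≈ 8.1967, MB₂ = 45 + 7.74 = 52.74, so M₂ = 8.1967 × 52.74 ≈ 432.294 billion.
ΔM = M₂ − M₁ = 432.294 − 450 = -17.706 billion.

-17.7 billion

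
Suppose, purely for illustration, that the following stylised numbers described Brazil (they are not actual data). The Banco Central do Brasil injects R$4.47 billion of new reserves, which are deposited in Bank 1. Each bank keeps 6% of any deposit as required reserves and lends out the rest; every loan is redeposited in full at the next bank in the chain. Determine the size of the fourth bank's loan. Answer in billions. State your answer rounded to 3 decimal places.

Each bank lends a fraction (1 − rr) = 0.9400 of the deposit it receives, so Bank 4 receives 4.47·0.9400^3 and lends 4.47·0.9400^4 ≈ 3.4899 billion.

R$3.490 billion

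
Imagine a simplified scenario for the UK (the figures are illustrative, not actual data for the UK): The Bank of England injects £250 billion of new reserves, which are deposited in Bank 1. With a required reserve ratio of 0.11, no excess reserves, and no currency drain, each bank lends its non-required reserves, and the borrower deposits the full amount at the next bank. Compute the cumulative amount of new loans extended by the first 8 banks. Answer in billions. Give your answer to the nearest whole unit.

£1226 billion

Bank i lends (1 − rr)^i of the original deposit: Bank 1 lends 250·0.8900 = 222.5000, Bank 2 lends 250·0.8900² = 198.0250, and so on.
Summing a geometric series: total = 250·[0.8900·(1 − 0.8900^8) / (1 − 0.8900)] ≈ 1226.4627 billion.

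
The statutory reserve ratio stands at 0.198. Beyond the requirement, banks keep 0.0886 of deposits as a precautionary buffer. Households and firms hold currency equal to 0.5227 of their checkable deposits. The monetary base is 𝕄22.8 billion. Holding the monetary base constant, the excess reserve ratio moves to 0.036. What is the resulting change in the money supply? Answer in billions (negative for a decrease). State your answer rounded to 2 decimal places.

𝕄2.98 billion

Initially m₁ = (1 + 0.5227) / (0.198 + 0.0886 + 0.5227) ≈ 1.88150, so M₁ = 1.88150 × 22.8 = 42.8982 billion.
After the change m₂ = (1 + 0.5227) / (0.198 + 0.036 + 0.5227) ≈ 2.01229, so M₂ = 2.01229 × 22.8 ≈ 45.8802 billion.
ΔM = M₂ − M₁ = 45.8802 − 42.8982 = 2.982 billion.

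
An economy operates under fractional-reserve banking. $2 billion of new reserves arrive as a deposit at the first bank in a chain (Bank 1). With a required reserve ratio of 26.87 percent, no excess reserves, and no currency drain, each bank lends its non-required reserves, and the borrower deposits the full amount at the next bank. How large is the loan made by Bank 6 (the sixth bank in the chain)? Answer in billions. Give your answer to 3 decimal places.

$0.306 billion

Each bank lends a fraction (1 − rr) = 0.7313 of the deposit it receives, so Bank 6 receives 2·0.7313^5 and lends 2·0.7313^6 ≈ 0.3059 billion.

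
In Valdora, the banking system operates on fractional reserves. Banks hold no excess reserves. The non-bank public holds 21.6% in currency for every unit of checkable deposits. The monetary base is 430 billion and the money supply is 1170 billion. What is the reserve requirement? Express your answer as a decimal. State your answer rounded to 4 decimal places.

Using m = M/MB = 1170/430 ≈ 2.720930. Since m = (1 + c)/(c + rr + e), the denominator satisfies c + rr + e = (1 + c)/m = (1 + 0.216) / 2.720930 ≈ 0.446906.
With c = 0.216 and e = 0, the reserve requirement is 0.446906 − 0.216 − 0 = 0.230906.

0.2309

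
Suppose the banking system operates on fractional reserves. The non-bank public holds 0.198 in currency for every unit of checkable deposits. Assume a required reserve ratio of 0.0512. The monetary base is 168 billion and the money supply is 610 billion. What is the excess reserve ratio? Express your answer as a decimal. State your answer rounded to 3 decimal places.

0.081

Using m = M/MB = 610/168 ≈ 3.630952. Since m = (1 + c)/(c + rr + e), the denominator satisfies c + rr + e = (1 + c)/m = (1 + 0.198) / 3.630952 ≈ 0.329941.
With c = 0.198 and rr = 0.0512, the excess reserve ratio is 0.329941 − 0.198 − 0.0512 = 0.080741.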